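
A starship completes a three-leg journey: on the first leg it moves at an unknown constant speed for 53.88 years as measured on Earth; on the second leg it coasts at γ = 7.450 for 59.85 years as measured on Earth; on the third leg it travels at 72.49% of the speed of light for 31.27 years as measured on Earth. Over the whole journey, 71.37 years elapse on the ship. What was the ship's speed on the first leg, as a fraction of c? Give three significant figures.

β = 0.631

Leg 1: speed unknown; τ_1 = 53.88/γ_1.
Leg 2: γ = 7.450; τ_2 = 59.85/7.450 = 8.034 years.
Leg 3: β = 0.7249; γ = 1/√(1 − 0.7249²) = 1/√0.4745 = 1.452; τ_3 = 31.27/1.452 = 21.54 years.
Total proper time: τ_1 + 8.034 + 21.54 = 71.37, so τ_1 = 71.37 − 29.57 = 41.80 years.
γ_1 = 53.88/41.80 = 1.289; β = √(1 − 1/γ²) = √0.3983.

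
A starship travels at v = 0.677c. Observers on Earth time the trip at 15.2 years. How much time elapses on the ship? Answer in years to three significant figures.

τ = 11.2 years

γ = 1/√(1 − 0.677²) = 1/√0.5417 = 1.359
The interval measured on Earth is the dilated one; the clock on the ship measures the proper time τ = Δt/γ = 15.2/1.359 years.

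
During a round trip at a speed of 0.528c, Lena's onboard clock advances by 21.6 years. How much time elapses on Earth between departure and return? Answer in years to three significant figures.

Δt = 25.4 years

γ = 1/√(1 − 0.528²) = 1/√0.7212 = 1.178
Earth-frame duration is the dilated interval: Δt = γτ = 1.178 × 21.6 years.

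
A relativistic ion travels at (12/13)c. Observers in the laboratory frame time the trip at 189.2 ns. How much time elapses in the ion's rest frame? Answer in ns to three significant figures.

γ = 1/√(1 − (12/13)²) = 13/5 = 2.600
The interval measured in the laboratory frame is the dilated one; the clock in the ion's rest frame measures the proper time τ = Δt/γ = 189.2/2.600 ns.

τ = 72.8 ns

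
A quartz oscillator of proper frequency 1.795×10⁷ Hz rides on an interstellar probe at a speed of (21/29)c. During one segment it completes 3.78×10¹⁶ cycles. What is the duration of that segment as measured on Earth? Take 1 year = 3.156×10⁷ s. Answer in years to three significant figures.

Δt = 96.8 years

γ = 1/√(1 − (21/29)²) = 29/20 = 1.450
Proper time for N cycles: τ = N/f = 3.78×10¹⁶/(1.795×10⁷) = 2.106×10⁹ s = 66.73 years.
Lab-frame duration Δt = γτ = 1.450 × 66.73 = 96.75 years.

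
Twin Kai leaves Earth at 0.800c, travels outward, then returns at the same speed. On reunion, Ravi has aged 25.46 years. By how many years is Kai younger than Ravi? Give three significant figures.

γ = 1/√(1 − 0.800²) = 5/3 ≈ 1.667
Kai's elapsed proper time: τ = 25.46/1.667 = 15.28 years.
Age gap = Δt − τ = 25.46 − 15.28 years.

Δt − τ = 10.2 years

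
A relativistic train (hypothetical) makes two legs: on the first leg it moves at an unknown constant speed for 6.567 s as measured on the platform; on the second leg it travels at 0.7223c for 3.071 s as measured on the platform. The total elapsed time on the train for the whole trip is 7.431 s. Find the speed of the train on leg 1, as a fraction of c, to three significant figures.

Leg 1: speed unknown; τ_1 = 6.567/γ_1.
Leg 2: γ = 1/√(1 − 0.7223²) = 1/√0.4783 = 1.446; τ_2 = 3.071/1.446 = 2.124 s.
Total proper time: τ_1 + 2.124 = 7.431, so τ_1 = 7.431 − 2.124 = 5.307 s.
γ_1 = 6.567/5.307 = 1.237; β = √(1 − 1/γ²) = √0.3469.

β = 0.589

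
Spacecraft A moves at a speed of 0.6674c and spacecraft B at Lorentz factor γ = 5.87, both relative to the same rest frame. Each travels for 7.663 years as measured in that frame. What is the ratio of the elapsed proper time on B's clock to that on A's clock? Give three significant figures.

τ_B/τ_A = 0.229

A: γ = 1/√(1 − 0.6674²) = 1/√0.5546 = 1.343. B: γ = 5.87.
τ_A/τ_B = γ_B/γ_A = 5.870/1.343 = 4.371, so τ_B/τ_A = 0.2288.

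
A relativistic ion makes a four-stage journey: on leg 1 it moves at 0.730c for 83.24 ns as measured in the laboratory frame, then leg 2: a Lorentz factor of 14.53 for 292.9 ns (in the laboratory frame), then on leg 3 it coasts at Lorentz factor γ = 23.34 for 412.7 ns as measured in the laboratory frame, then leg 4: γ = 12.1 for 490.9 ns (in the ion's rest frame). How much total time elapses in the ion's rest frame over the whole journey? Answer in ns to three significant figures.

Leg 1: γ = 1/√(1 − 0.730²) = 1/√0.4671 = 1.463; τ_1 = 83.24/1.463 = 56.89 ns.
Leg 2: γ = 14.53; τ_2 = 292.9/14.53 = 20.16 ns.
Leg 3: γ = 23.34; τ_3 = 412.7/23.34 = 17.68 ns.
Leg 4: 490.9 ns is already measured in the ion's rest frame.
Total: 56.89 + 20.16 + 17.68 + 490.9 ns.

τ = 586 ns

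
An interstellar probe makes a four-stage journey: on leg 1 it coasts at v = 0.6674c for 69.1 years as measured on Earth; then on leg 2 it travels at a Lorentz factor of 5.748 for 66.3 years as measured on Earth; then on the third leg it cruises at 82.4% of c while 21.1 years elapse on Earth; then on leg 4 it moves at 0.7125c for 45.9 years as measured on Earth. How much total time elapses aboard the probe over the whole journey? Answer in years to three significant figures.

τ = 107 years

Leg 1: γ = 1/√(1 − 0.6674²) = 1/√0.5546 = 1.343; τ_1 = 69.1/1.343 = 51.46 years.
Leg 2: γ = 5.748; τ_2 = 66.3/5.748 = 11.53 years.
Leg 3: β = 0.824; γ = 1/√(1 − 0.824²) = 1/√0.3210 = 1.765; τ_3 = 21.1/1.765 = 11.96 years.
Leg 4: γ = 1/√(1 − 0.7125²) = 1/√0.4923 = 1.425; τ_4 = 45.9/1.425 = 32.21 years.
Total: 51.46 + 11.53 + 11.96 + 32.21 years.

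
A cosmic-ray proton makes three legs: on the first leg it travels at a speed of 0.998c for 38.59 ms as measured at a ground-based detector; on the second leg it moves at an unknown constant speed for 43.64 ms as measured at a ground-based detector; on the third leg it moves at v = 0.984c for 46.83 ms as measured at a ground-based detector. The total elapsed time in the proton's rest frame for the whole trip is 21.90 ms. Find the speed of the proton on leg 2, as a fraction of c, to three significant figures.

Leg 1: γ = 1/√(1 − 0.998²) = 1/√0.003996 = 15.82; τ_1 = 38.59/15.82 = 2.439 ms.
Leg 2: speed unknown; τ_2 = 43.64/γ_2.
Leg 3: γ = 1/√(1 − 0.984²) = 1/√0.03174 = 5.613; τ_3 = 46.83/5.613 = 8.344 ms.
Total proper time: 2.439 + τ_2 + 8.344 = 21.90, so τ_2 = 21.90 − 10.78 = 11.12 ms.
γ_2 = 43.64/11.12 = 3.926; β = √(1 − 1/γ²) = √0.9351.

β = 0.967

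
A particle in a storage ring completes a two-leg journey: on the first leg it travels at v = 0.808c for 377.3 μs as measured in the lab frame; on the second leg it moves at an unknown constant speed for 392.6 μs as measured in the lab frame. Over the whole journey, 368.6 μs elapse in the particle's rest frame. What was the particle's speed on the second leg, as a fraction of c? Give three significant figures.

Leg 1: γ = 1/√(1 − 0.808²) = 1/√0.3471 = 1.697; τ_1 = 377.3/1.697 = 222.3 μs.
Leg 2: speed unknown; τ_2 = 392.6/γ_2.
Total proper time: 222.3 + τ_2 = 368.6, so τ_2 = 368.6 − 222.3 = 146.3 μs.
γ_2 = 392.6/146.3 = 2.684; β = √(1 − 1/γ²) = √0.8611.

β = 0.928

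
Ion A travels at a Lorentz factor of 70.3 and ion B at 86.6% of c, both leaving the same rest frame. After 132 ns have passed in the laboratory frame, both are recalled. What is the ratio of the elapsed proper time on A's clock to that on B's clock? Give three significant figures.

A: γ = 70.3. B: β = 0.866; γ = 1/√(1 − 0.866²) = 1/√0.2500 = 2.000.
τ_A/τ_B = γ_B/γ_A = 2.000/70.30 = 0.02845, so τ_A/τ_B = 0.02845.

τ_A/τ_B = 0.0284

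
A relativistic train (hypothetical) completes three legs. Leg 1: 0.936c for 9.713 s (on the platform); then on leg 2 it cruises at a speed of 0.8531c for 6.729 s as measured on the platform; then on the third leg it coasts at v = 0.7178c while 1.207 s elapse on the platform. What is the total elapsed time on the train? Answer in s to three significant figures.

τ = 7.77 s

Leg 1: γ = 1/√(1 − 0.936²) = 1/√0.1239 = 2.841; τ_1 = 9.713/2.841 = 3.419 s.
Leg 2: γ = 1/√(1 − 0.8531²) = 1/√0.2722 = 1.917; τ_2 = 6.729/1.917 = 3.511 s.
Leg 3: γ = 1/√(1 − 0.7178²) = 1/√0.4848 = 1.436; τ_3 = 1.207/1.436 = 0.8404 s.
Total: 3.419 + 3.511 + 0.8404 s.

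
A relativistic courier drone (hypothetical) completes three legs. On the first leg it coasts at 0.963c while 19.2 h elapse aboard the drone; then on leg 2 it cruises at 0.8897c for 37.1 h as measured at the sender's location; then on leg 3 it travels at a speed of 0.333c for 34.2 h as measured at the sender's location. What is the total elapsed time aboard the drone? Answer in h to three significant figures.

Leg 1: 19.2 h is already measured aboard the drone.
Leg 2: γ = 1/√(1 − 0.8897²) = 1/√0.2084 = 2.190; τ_2 = 37.1/2.190 = 16.94 h.
Leg 3: γ = 1/√(1 − 0.333²) = 1/√0.8891 = 1.061; τ_3 = 34.2/1.061 = 32.25 h.
Total: 19.20 + 16.94 + 32.25 h.

τ = 68.4 h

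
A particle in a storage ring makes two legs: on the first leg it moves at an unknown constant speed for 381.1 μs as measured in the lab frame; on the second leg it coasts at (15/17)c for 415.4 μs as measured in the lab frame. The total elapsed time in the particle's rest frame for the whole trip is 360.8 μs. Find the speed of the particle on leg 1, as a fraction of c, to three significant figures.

Leg 1: speed unknown; τ_1 = 381.1/γ_1.
Leg 2: γ = 1/√(1 − (15/17)²) = 17/8 = 2.125; τ_2 = 415.4/2.125 = 195.5 μs.
Total proper time: τ_1 + 195.5 = 360.8, so τ_1 = 360.8 − 195.5 = 165.3 μs.
γ_1 = 381.1/165.3 = 2.305; β = √(1 − 1/γ²) = √0.8118.

β = 0.901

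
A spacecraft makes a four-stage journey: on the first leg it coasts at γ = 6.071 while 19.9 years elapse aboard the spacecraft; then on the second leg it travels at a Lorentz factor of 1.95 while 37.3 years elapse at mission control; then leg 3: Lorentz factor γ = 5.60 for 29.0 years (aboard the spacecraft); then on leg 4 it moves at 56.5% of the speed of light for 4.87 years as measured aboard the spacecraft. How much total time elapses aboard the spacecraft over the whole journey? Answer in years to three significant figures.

Leg 1: 19.9 years is already measured aboard the spacecraft.
Leg 2: γ = 1.95; τ_2 = 37.3/1.950 = 19.13 years.
Leg 3: 29.0 years is already measured aboard the spacecraft.
Leg 4: 4.87 years is already measured aboard the spacecraft.
Total: 19.90 + 19.13 + 29.00 + 4.870 years.

τ = 72.9 years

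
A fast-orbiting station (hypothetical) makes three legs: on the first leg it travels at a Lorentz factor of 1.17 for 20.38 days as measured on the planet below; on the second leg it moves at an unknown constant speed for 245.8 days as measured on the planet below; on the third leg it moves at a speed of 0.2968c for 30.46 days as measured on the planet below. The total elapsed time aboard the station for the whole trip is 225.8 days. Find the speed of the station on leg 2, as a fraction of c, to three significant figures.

β = 0.684

Leg 1: γ = 1.17; τ_1 = 20.38/1.170 = 17.42 days.
Leg 2: speed unknown; τ_2 = 245.8/γ_2.
Leg 3: γ = 1/√(1 − 0.2968²) = 1/√0.9119 = 1.047; τ_3 = 30.46/1.047 = 29.09 days.
Total proper time: 17.42 + τ_2 + 29.09 = 225.8, so τ_2 = 225.8 − 46.51 = 179.3 days.
γ_2 = 245.8/179.3 = 1.371; β = √(1 − 1/γ²) = √0.4679.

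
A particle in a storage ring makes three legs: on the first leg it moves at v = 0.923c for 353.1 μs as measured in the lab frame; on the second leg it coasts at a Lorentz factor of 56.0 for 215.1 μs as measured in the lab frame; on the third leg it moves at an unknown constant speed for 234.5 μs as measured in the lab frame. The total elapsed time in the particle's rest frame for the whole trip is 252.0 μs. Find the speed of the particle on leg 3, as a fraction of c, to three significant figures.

β = 0.878

Leg 1: γ = 1/√(1 − 0.923²) = 1/√0.1481 = 2.599; τ_1 = 353.1/2.599 = 135.9 μs.
Leg 2: γ = 56.0; τ_2 = 215.1/56.00 = 3.841 μs.
Leg 3: speed unknown; τ_3 = 234.5/γ_3.
Total proper time: 135.9 + 3.841 + τ_3 = 252.0, so τ_3 = 252.0 − 139.7 = 112.3 μs.
γ_3 = 234.5/112.3 = 2.088; β = √(1 − 1/γ²) = √0.7707.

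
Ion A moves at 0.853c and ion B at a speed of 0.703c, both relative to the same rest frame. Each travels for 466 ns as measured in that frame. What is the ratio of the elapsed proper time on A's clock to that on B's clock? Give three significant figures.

τ_A/τ_B = 0.734

A: γ = 1/√(1 − 0.853²) = 1/√0.2724 = 1.916. B: γ = 1/√(1 − 0.703²) = 1/√0.5058 = 1.406.
τ_A/τ_B = γ_B/γ_A = 1.406/1.916 = 0.7339, so τ_A/τ_B = 0.7339.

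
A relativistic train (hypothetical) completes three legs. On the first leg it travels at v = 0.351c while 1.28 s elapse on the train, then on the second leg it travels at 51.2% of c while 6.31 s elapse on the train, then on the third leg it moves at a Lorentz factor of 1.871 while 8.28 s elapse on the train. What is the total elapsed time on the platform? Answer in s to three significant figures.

Δt = 24.2 s

Leg 1: γ = 1/√(1 − 0.351²) = 1/√0.8768 = 1.068; Δt_1 = 1.068 × 1.28 = 1.367 s.
Leg 2: β = 0.512; γ = 1/√(1 − 0.512²) = 1/√0.7379 = 1.164; Δt_2 = 1.164 × 6.31 = 7.346 s.
Leg 3: γ = 1.871; Δt_3 = 1.871 × 8.28 = 15.49 s.
Total: 1.367 + 7.346 + 15.49 s.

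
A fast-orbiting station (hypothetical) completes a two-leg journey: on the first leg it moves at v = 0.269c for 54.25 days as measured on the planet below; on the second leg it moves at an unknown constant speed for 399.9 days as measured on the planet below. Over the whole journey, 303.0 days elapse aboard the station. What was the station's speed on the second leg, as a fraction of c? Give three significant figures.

Leg 1: γ = 1/√(1 − 0.269²) = 1/√0.9276 = 1.038; τ_1 = 54.25/1.038 = 52.25 days.
Leg 2: speed unknown; τ_2 = 399.9/γ_2.
Total proper time: 52.25 + τ_2 = 303.0, so τ_2 = 303.0 − 52.25 = 250.7 days.
γ_2 = 399.9/250.7 = 1.595; β = √(1 − 1/γ²) = √0.6068.

β = 0.779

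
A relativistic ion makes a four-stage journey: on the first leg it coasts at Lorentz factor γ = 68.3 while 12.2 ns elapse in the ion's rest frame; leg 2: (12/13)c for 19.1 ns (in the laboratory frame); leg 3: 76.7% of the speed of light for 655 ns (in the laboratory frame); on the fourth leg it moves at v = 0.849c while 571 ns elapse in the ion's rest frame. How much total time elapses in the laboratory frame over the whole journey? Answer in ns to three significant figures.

Leg 1: γ = 68.3; Δt_1 = 68.30 × 12.2 = 833.3 ns.
Leg 2: 19.1 ns is already measured in the laboratory frame.
Leg 3: 655 ns is already measured in the laboratory frame.
Leg 4: γ = 1/√(1 − 0.849²) = 1/√0.2792 = 1.893; Δt_4 = 1.893 × 571 = 1081 ns.
Total: 833.3 + 19.10 + 655.0 + 1081 ns.

Δt = 2590 ns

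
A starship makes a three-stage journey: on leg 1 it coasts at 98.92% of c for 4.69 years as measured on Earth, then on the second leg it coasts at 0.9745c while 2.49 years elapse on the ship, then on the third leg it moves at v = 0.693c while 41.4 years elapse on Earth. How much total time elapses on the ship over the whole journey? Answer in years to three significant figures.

Leg 1: β = 0.9892; γ = 1/√(1 − 0.9892²) = 1/√0.02148 = 6.823; τ_1 = 4.69/6.823 = 0.6874 years.
Leg 2: 2.49 years is already measured on the ship.
Leg 3: γ = 1/√(1 − 0.693²) = 1/√0.5198 = 1.387; τ_3 = 41.4/1.387 = 29.85 years.
Total: 0.6874 + 2.490 + 29.85 years.

τ = 33.0 years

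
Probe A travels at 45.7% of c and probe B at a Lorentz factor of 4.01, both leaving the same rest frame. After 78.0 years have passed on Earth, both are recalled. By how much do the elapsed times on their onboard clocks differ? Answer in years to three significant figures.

A: β = 0.457; γ = 1/√(1 − 0.457²) = 1/√0.7912 = 1.124; τ_A = 78.0/1.124 = 69.38 years.
B: γ = 4.01; τ_B = 78.0/4.010 = 19.45 years.

|τ_A − τ_B| = 49.9 years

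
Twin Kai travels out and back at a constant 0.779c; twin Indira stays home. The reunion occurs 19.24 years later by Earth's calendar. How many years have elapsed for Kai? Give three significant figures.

τ = 12.1 years

γ = 1/√(1 − 0.779²) = 1/√0.3932 = 1.595
Kai's clock measures proper time along the trip: τ = Δt/γ = 19.24/1.595 years.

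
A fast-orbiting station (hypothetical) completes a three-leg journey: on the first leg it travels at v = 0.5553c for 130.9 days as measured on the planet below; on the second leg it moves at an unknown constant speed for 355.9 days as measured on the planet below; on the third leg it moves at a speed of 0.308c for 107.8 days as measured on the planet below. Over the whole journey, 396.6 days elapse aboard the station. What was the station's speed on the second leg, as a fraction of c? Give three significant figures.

Leg 1: γ = 1/√(1 − 0.5553²) = 1/√0.6916 = 1.202; τ_1 = 130.9/1.202 = 108.9 days.
Leg 2: speed unknown; τ_2 = 355.9/γ_2.
Leg 3: γ = 1/√(1 − 0.308²) = 1/√0.9051 = 1.051; τ_3 = 107.8/1.051 = 102.6 days.
Total proper time: 108.9 + τ_2 + 102.6 = 396.6, so τ_2 = 396.6 − 211.4 = 185.2 days.
γ_2 = 355.9/185.2 = 1.922; β = √(1 − 1/γ²) = √0.7293.

β = 0.854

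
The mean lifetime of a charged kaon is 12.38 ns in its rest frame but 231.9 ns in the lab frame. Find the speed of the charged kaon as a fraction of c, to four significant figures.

γ = Δt/τ₀ = 231.9/12.38 = 18.73
β = √(1 − 1/γ²) = √(1 − 0.002850) = √0.9972

v = 0.9986c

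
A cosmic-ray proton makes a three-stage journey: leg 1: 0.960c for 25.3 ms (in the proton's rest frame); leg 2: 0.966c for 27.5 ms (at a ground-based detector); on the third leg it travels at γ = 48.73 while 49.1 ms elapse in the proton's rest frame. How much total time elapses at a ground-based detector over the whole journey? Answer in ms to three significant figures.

Leg 1: γ = 1/√(1 − 0.960²) = 25/7 ≈ 3.571; Δt_1 = 3.571 × 25.3 = 90.36 ms.
Leg 2: 27.5 ms is already measured at a ground-based detector.
Leg 3: γ = 48.73; Δt_3 = 48.73 × 49.1 = 2393 ms.
Total: 90.36 + 27.50 + 2393 ms.

Δt = 2510 ms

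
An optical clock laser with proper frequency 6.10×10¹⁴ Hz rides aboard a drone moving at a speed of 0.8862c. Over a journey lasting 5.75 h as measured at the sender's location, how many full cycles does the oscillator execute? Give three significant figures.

N = 5.85×10¹⁸

γ = 1/√(1 − 0.8862²) = 1/√0.2146 = 2.158
The oscillator's own cycle count is N = f × τ where τ is the proper time aboard the drone. τ = Δt/γ = 5.75/2.158 = 2.664 h = 9.590×10³ s.
N = 6.10×10¹⁴ × 9.590×10³ = 5.850×10¹⁸.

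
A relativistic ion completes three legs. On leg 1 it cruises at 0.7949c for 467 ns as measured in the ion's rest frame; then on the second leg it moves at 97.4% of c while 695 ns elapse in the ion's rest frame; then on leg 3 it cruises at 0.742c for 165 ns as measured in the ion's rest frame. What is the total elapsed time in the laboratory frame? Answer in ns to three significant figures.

Δt = 4080 ns

Leg 1: γ = 1/√(1 − 0.7949²) = 1/√0.3681 = 1.648; Δt_1 = 1.648 × 467 = 769.7 ns.
Leg 2: β = 0.974; γ = 1/√(1 − 0.974²) = 1/√0.05132 = 4.414; Δt_2 = 4.414 × 695 = 3068 ns.
Leg 3: γ = 1/√(1 − 0.742²) = 1/√0.4494 = 1.492; Δt_3 = 1.492 × 165 = 246.1 ns.
Total: 769.7 + 3068 + 246.1 ns.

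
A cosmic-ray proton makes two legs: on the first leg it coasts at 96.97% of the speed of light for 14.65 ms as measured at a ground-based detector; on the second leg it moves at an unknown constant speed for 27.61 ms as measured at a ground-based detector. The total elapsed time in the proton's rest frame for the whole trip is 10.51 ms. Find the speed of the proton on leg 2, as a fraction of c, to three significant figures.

Leg 1: β = 0.9697; γ = 1/√(1 − 0.9697²) = 1/√0.05968 = 4.093; τ_1 = 14.65/4.093 = 3.579 ms.
Leg 2: speed unknown; τ_2 = 27.61/γ_2.
Total proper time: 3.579 + τ_2 = 10.51, so τ_2 = 10.51 − 3.579 = 6.931 ms.
γ_2 = 27.61/6.931 = 3.984; β = √(1 − 1/γ²) = √0.9370.

β = 0.968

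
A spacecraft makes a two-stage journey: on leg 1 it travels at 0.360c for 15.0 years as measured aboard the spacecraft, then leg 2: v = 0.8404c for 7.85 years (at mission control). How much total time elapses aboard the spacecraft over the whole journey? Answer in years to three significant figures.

Leg 1: 15.0 years is already measured aboard the spacecraft.
Leg 2: γ = 1/√(1 − 0.8404²) = 1/√0.2937 = 1.845; τ_2 = 7.85/1.845 = 4.254 years.
Total: 15.00 + 4.254 years.

τ = 19.3 years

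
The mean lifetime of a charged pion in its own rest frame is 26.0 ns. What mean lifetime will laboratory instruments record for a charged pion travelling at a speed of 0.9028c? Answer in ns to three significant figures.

Δt = 60.5 ns

γ = 1/√(1 − 0.9028²) = 1/√0.1850 = 2.325
The rest-frame lifetime is the proper time; the lab measures the dilated interval Δt = γτ₀ = 2.325 × 26.0 ns.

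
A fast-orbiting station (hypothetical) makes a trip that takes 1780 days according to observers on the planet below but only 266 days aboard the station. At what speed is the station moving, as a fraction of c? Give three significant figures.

v = 0.989c

The proper time is measured aboard the station (both events occur at the station's location); Δt is measured on the planet below. γ = Δt/τ = 1780/266 = 6.692.
β = √(1 − 1/γ²) = √(1 − 0.02233) = √0.9777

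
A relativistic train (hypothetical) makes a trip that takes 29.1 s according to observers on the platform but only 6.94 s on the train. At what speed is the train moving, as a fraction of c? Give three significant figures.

The proper time is measured on the train (both events occur at the train's location); Δt is measured on the platform. γ = Δt/τ = 29.1/6.94 = 4.193.
β = √(1 − 1/γ²) = √(1 − 0.05688) = √0.9431

β = 0.971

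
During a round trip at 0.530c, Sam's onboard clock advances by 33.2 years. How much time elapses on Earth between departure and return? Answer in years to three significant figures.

Δt = 39.2 years

γ = 1/√(1 − 0.530²) = 1/√0.7191 = 1.179
Earth-frame duration is the dilated interval: Δt = γτ = 1.179 × 33.2 years.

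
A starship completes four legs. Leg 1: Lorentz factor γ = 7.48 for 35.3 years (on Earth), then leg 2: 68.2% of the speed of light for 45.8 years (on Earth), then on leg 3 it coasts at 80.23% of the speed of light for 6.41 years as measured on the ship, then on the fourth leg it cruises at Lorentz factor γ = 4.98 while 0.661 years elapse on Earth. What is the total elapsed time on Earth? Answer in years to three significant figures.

Δt = 92.5 years

Leg 1: 35.3 years is already measured on Earth.
Leg 2: 45.8 years is already measured on Earth.
Leg 3: β = 0.8023; γ = 1/√(1 − 0.8023²) = 1/√0.3563 = 1.675; Δt_3 = 1.675 × 6.41 = 10.74 years.
Leg 4: 0.661 years is already measured on Earth.
Total: 35.30 + 45.80 + 10.74 + 0.6610 years.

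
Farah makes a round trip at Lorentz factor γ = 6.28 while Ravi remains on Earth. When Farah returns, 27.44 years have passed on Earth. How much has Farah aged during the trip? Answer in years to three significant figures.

γ = 6.28
Farah's clock measures proper time along the trip: τ = Δt/γ = 27.44/6.280 years.

τ = 4.37 years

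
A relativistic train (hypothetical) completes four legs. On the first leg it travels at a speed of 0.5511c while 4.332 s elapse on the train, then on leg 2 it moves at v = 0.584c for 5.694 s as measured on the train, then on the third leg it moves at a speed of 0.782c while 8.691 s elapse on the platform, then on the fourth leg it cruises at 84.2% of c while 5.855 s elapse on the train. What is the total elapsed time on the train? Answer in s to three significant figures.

Leg 1: 4.332 s is already measured on the train.
Leg 2: 5.694 s is already measured on the train.
Leg 3: γ = 1/√(1 − 0.782²) = 1/√0.3885 = 1.604; τ_3 = 8.691/1.604 = 5.417 s.
Leg 4: 5.855 s is already measured on the train.
Total: 4.332 + 5.694 + 5.417 + 5.855 s.

τ = 21.3 s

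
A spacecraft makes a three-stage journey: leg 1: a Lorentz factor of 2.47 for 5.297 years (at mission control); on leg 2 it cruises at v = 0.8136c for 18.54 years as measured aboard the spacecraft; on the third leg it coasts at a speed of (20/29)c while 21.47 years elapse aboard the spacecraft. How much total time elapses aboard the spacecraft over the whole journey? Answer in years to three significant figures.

Leg 1: γ = 2.47; τ_1 = 5.297/2.470 = 2.145 years.
Leg 2: 18.54 years is already measured aboard the spacecraft.
Leg 3: 21.47 years is already measured aboard the spacecraft.
Total: 2.145 + 18.54 + 21.47 years.

τ = 42.2 years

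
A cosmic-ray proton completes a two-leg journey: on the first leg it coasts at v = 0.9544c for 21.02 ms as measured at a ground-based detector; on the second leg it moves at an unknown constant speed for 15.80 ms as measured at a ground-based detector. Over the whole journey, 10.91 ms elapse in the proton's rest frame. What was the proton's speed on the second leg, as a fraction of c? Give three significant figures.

β = 0.956

Leg 1: γ = 1/√(1 − 0.9544²) = 1/√0.08912 = 3.350; τ_1 = 21.02/3.350 = 6.275 ms.
Leg 2: speed unknown; τ_2 = 15.80/γ_2.
Total proper time: 6.275 + τ_2 = 10.91, so τ_2 = 10.91 − 6.275 = 4.635 ms.
γ_2 = 15.80/4.635 = 3.409; β = √(1 − 1/γ²) = √0.9139.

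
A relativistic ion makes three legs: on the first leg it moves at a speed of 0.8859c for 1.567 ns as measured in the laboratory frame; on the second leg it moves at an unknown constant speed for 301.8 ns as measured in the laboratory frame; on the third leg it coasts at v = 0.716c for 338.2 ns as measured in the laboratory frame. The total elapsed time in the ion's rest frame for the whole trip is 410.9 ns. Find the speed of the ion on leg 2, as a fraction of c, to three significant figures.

β = 0.817

Leg 1: γ = 1/√(1 − 0.8859²) = 1/√0.2152 = 2.156; τ_1 = 1.567/2.156 = 0.7269 ns.
Leg 2: speed unknown; τ_2 = 301.8/γ_2.
Leg 3: γ = 1/√(1 − 0.716²) = 1/√0.4873 = 1.432; τ_3 = 338.2/1.432 = 236.1 ns.
Total proper time: 0.7269 + τ_2 + 236.1 = 410.9, so τ_2 = 410.9 − 236.8 = 174.1 ns.
γ_2 = 301.8/174.1 = 1.734; β = √(1 − 1/γ²) = √0.6673.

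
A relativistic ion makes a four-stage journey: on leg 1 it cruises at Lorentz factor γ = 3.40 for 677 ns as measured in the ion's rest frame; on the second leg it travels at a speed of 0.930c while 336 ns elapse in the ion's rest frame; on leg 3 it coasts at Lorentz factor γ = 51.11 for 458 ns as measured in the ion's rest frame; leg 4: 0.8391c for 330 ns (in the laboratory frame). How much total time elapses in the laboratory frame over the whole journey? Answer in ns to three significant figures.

Δt = 2.70×10⁴ ns

Leg 1: γ = 3.40; Δt_1 = 3.400 × 677 = 2302 ns.
Leg 2: γ = 1/√(1 − 0.930²) = 1/√0.1351 = 2.721; Δt_2 = 2.721 × 336 = 914.1 ns.
Leg 3: γ = 51.11; Δt_3 = 51.11 × 458 = 2.341×10⁴ ns.
Leg 4: 330 ns is already measured in the laboratory frame.
Total: 2302 + 914.1 + 2.341×10⁴ + 330.0 ns.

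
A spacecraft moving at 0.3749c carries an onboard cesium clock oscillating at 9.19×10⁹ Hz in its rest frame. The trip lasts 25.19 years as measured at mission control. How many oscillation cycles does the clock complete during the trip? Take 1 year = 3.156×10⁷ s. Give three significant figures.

γ = 1/√(1 − 0.3749²) = 1/√0.8594 = 1.079
The oscillator's own cycle count is N = f × τ where τ is the proper time aboard the spacecraft. τ = Δt/γ = 25.19/1.079 = 23.35 years = 7.370×10⁸ s.
N = 9.19×10⁹ × 7.370×10⁸ = 6.773×10¹⁸.

N = 6.77×10¹⁸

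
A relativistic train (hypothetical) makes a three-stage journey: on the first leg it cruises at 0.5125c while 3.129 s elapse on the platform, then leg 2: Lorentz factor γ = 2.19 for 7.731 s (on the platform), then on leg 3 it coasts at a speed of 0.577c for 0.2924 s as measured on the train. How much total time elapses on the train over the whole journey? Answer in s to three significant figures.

Leg 1: γ = 1/√(1 − 0.5125²) = 1/√0.7373 = 1.165; τ_1 = 3.129/1.165 = 2.687 s.
Leg 2: γ = 2.19; τ_2 = 7.731/2.190 = 3.530 s.
Leg 3: 0.2924 s is already measured on the train.
Total: 2.687 + 3.530 + 0.2924 s.

τ = 6.51 s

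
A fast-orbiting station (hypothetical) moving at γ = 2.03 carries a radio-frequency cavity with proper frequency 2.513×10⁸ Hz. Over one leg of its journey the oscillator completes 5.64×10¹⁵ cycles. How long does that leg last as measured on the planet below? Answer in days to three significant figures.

γ = 2.03
Proper time for N cycles: τ = N/f = 5.64×10¹⁵/(2.513×10⁸) = 2.244×10⁷ s = 259.8 days.
Lab-frame duration Δt = γτ = 2.030 × 259.8 = 527.3 days.

Δt = 527 days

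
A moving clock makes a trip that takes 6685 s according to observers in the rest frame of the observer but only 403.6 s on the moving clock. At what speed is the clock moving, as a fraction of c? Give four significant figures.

The proper time is measured on the moving clock (both events occur at the clock's location); Δt is measured in the rest frame of the observer. γ = Δt/τ = 6685/403.6 = 16.56.
β = √(1 − 1/γ²) = √(1 − 0.003645) = √0.9964

v = 0.9982c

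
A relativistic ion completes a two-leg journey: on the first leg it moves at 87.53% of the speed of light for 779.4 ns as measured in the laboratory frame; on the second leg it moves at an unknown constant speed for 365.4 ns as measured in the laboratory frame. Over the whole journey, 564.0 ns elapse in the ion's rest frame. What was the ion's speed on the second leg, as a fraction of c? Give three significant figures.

β = 0.859

Leg 1: β = 0.8753; γ = 1/√(1 − 0.8753²) = 1/√0.2338 = 2.068; τ_1 = 779.4/2.068 = 376.9 ns.
Leg 2: speed unknown; τ_2 = 365.4/γ_2.
Total proper time: 376.9 + τ_2 = 564.0, so τ_2 = 564.0 − 376.9 = 187.1 ns.
γ_2 = 365.4/187.1 = 1.953; β = √(1 − 1/γ²) = √0.7378.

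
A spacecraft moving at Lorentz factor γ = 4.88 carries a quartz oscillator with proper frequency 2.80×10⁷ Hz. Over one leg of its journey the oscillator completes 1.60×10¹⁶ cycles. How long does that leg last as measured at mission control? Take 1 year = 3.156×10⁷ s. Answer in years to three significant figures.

Δt = 88.4 years

γ = 4.88
Proper time for N cycles: τ = N/f = 1.60×10¹⁶/(2.80×10⁷) = 5.714×10⁸ s = 18.11 years.
Lab-frame duration Δt = γτ = 4.880 × 18.11 = 88.36 years.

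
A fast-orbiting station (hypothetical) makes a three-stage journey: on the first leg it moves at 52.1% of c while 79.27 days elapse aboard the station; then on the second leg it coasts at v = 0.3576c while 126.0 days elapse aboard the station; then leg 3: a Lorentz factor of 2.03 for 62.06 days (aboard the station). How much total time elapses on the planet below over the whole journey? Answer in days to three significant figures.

Leg 1: β = 0.521; γ = 1/√(1 − 0.521²) = 1/√0.7286 = 1.172; Δt_1 = 1.172 × 79.27 = 92.87 days.
Leg 2: γ = 1/√(1 − 0.3576²) = 1/√0.8721 = 1.071; Δt_2 = 1.071 × 126.0 = 134.9 days.
Leg 3: γ = 2.03; Δt_3 = 2.030 × 62.06 = 126.0 days.
Total: 92.87 + 134.9 + 126.0 days.

Δt = 354 days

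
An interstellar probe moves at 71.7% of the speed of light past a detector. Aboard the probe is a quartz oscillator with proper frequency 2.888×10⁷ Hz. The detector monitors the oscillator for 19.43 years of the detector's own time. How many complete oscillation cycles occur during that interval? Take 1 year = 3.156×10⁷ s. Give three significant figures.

β = 0.717; γ = 1/√(1 − 0.717²) = 1/√0.4859 = 1.435
During 19.43 years of lab time, the oscillator's proper time advances by τ = Δt/γ = 19.43/1.435 = 13.54 years = 4.275×10⁸ s.
N = f × τ = 2.888×10⁷ × 4.275×10⁸ = 1.234×10¹⁶.

N = 1.23×10¹⁶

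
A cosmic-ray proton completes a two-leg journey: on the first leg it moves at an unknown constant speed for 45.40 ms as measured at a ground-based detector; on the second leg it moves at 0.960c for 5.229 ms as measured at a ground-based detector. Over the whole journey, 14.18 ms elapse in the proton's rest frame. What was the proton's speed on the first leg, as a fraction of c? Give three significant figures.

β = 0.960

Leg 1: speed unknown; τ_1 = 45.40/γ_1.
Leg 2: γ = 1/√(1 − 0.960²) = 25/7 ≈ 3.571; τ_2 = 5.229/3.571 = 1.464 ms.
Total proper time: τ_1 + 1.464 = 14.18, so τ_1 = 14.18 − 1.464 = 12.72 ms.
γ_1 = 45.40/12.72 = 3.570; β = √(1 − 1/γ²) = √0.9216.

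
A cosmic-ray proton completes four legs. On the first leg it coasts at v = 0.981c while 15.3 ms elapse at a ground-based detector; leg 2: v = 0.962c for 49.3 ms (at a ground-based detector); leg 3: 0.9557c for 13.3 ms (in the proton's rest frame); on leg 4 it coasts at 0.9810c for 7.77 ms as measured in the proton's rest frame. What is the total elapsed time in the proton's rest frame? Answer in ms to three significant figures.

τ = 37.5 ms

Leg 1: γ = 1/√(1 − 0.981²) = 1/√0.03764 = 5.154; τ_1 = 15.3/5.154 = 2.968 ms.
Leg 2: γ = 1/√(1 − 0.962²) = 1/√0.07456 = 3.662; τ_2 = 49.3/3.662 = 13.46 ms.
Leg 3: 13.3 ms is already measured in the proton's rest frame.
Leg 4: 7.77 ms is already measured in the proton's rest frame.
Total: 2.968 + 13.46 + 13.30 + 7.770 ms.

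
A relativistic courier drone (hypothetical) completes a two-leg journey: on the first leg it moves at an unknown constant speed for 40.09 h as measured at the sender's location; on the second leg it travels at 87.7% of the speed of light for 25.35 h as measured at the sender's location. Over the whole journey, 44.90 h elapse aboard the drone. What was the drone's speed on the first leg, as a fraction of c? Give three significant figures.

β = 0.578

Leg 1: speed unknown; τ_1 = 40.09/γ_1.
Leg 2: β = 0.877; γ = 1/√(1 − 0.877²) = 1/√0.2309 = 2.081; τ_2 = 25.35/2.081 = 12.18 h.
Total proper time: τ_1 + 12.18 = 44.90, so τ_1 = 44.90 − 12.18 = 32.72 h.
γ_1 = 40.09/32.72 = 1.225; β = √(1 − 1/γ²) = √0.3339.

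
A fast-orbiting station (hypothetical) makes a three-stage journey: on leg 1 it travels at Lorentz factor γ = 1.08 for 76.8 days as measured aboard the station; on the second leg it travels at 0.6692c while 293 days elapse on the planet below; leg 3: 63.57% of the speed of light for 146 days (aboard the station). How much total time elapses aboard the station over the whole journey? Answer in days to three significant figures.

τ = 441 days

Leg 1: 76.8 days is already measured aboard the station.
Leg 2: γ = 1/√(1 − 0.6692²) = 1/√0.5522 = 1.346; τ_2 = 293/1.346 = 217.7 days.
Leg 3: 146 days is already measured aboard the station.
Total: 76.80 + 217.7 + 146.0 days.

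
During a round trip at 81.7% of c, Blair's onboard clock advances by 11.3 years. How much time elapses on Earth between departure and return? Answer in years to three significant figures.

β = 0.817; γ = 1/√(1 − 0.817²) = 1/√0.3325 = 1.734
Earth-frame duration is the dilated interval: Δt = γτ = 1.734 × 11.3 years.

Δt = 19.6 years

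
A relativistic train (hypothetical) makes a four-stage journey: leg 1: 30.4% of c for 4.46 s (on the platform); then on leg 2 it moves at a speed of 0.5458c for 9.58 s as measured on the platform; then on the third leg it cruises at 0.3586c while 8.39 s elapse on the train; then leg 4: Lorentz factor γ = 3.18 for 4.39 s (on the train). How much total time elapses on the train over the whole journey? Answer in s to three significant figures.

τ = 25.1 s

Leg 1: β = 0.304; γ = 1/√(1 − 0.304²) = 1/√0.9076 = 1.050; τ_1 = 4.46/1.050 = 4.249 s.
Leg 2: γ = 1/√(1 − 0.5458²) = 1/√0.7021 = 1.193; τ_2 = 9.58/1.193 = 8.027 s.
Leg 3: 8.39 s is already measured on the train.
Leg 4: 4.39 s is already measured on the train.
Total: 4.249 + 8.027 + 8.390 + 4.390 s.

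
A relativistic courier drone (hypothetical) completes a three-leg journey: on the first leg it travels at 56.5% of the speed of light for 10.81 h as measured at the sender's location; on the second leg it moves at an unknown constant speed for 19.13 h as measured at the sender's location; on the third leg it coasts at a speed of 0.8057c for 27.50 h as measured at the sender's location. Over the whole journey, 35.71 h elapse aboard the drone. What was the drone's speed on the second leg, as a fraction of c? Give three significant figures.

β = 0.836

Leg 1: β = 0.565; γ = 1/√(1 − 0.565²) = 1/√0.6808 = 1.212; τ_1 = 10.81/1.212 = 8.919 h.
Leg 2: speed unknown; τ_2 = 19.13/γ_2.
Leg 3: γ = 1/√(1 − 0.8057²) = 1/√0.3508 = 1.688; τ_3 = 27.50/1.688 = 16.29 h.
Total proper time: 8.919 + τ_2 + 16.29 = 35.71, so τ_2 = 35.71 − 25.21 = 10.50 h.
γ_2 = 19.13/10.50 = 1.822; β = √(1 − 1/γ²) = √0.6986.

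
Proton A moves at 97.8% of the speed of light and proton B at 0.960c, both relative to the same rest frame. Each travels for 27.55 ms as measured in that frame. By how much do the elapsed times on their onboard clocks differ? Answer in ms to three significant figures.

A: β = 0.978; γ = 1/√(1 − 0.978²) = 1/√0.04352 = 4.794; τ_A = 27.55/4.794 = 5.747 ms.
B: γ = 1/√(1 − 0.960²) = 25/7 ≈ 3.571; τ_B = 27.55/3.571 = 7.714 ms.

|τ_A − τ_B| = 1.97 ms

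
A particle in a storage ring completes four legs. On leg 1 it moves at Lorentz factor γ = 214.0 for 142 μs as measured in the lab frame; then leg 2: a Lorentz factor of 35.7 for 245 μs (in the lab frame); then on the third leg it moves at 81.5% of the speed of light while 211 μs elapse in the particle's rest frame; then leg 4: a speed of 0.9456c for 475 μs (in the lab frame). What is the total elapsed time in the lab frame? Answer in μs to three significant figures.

Leg 1: 142 μs is already measured in the lab frame.
Leg 2: 245 μs is already measured in the lab frame.
Leg 3: β = 0.815; γ = 1/√(1 − 0.815²) = 1/√0.3358 = 1.726; Δt_3 = 1.726 × 211 = 364.1 μs.
Leg 4: 475 μs is already measured in the lab frame.
Total: 142.0 + 245.0 + 364.1 + 475.0 μs.

Δt = 1230 μs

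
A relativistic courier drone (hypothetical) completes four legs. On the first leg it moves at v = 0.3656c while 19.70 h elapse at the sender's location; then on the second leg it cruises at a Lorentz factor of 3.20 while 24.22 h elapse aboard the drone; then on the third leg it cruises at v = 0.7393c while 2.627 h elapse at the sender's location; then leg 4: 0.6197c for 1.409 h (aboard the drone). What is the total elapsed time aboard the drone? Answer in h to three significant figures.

Leg 1: γ = 1/√(1 − 0.3656²) = 1/√0.8663 = 1.074; τ_1 = 19.70/1.074 = 18.34 h.
Leg 2: 24.22 h is already measured aboard the drone.
Leg 3: γ = 1/√(1 − 0.7393²) = 1/√0.4534 = 1.485; τ_3 = 2.627/1.485 = 1.769 h.
Leg 4: 1.409 h is already measured aboard the drone.
Total: 18.34 + 24.22 + 1.769 + 1.409 h.

τ = 45.7 h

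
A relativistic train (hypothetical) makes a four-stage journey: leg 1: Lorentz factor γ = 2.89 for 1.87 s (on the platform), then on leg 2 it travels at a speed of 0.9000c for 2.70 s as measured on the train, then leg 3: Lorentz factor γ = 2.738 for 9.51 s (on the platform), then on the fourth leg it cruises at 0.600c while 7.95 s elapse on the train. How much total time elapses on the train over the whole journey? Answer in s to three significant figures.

τ = 14.8 s

Leg 1: γ = 2.89; τ_1 = 1.87/2.890 = 0.6471 s.
Leg 2: 2.70 s is already measured on the train.
Leg 3: γ = 2.738; τ_3 = 9.51/2.738 = 3.473 s.
Leg 4: 7.95 s is already measured on the train.
Total: 0.6471 + 2.700 + 3.473 + 7.950 s.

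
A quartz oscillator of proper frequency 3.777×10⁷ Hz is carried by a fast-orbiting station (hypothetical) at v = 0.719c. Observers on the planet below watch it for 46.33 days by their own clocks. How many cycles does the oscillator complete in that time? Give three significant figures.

γ = 1/√(1 − 0.719²) = 1/√0.4830 = 1.439
During 46.33 days of lab time, the oscillator's proper time advances by τ = Δt/γ = 46.33/1.439 = 32.20 days = 2.782×10⁶ s.
N = f × τ = 3.777×10⁷ × 2.782×10⁶ = 1.051×10¹⁴.

N = 1.05×10¹⁴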